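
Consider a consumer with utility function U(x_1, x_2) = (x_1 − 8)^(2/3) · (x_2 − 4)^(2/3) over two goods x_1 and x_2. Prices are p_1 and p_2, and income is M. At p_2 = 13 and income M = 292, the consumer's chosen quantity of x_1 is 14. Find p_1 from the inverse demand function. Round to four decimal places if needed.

MRS = (x_2−4)/(x_1−8). Tangency with p_1/p_2 gives x_2−4 = (p_1/p_2)·(x_1−8).
After buying the subsistence bundle (8, 4), a share 0.5 of the remaining income goes to x_1: x_1* = 8 + 0.5·(M − 8p_1 − 4p_2)/p_1.
Set x_1* = 14 in the demand function and solve for p_1: p_1 = 12.

p_1 = 12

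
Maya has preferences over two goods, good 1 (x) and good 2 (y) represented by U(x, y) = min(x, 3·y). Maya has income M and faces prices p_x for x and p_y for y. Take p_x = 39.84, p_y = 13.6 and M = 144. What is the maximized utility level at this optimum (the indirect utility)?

V = 3.2452

Demand: x*(p_x,p_y,M) = 3·M/(3·p_x + p_y), y* = M/(3·p_x + p_y).
Here 3·39.84 + 13.6 = 133.12, giving x* = 3.2452 and y* = 1.0817.
Utility at the optimum: U(3.2452, 1.0817) = 3.2452.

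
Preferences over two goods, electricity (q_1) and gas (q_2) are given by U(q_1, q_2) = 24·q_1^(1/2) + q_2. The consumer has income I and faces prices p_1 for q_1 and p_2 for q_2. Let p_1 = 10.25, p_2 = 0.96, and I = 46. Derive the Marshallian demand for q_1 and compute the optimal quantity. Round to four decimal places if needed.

q_1* = 1.2632

Plugging in: q_1* = (12·0.96/10.25)² = 1.2632.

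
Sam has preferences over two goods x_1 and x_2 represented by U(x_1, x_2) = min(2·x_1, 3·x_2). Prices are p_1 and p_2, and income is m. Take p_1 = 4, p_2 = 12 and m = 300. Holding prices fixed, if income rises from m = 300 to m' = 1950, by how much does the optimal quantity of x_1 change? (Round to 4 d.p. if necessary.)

Δx_1* = 137.5

With perfect complements, no substitution: consume in ratio x_1:x_2 = 3:2.
Budget: p_1·x_1 + p_2·(2/3)·x_1 = m, so (3·p_1 + 2·p_2)·x_1 = 3·m.
Demand: x_1*(p_1,p_2,m) = 3·m/(3·p_1 + 2·p_2), x_2* = 2·m/(3·p_1 + 2·p_2).
Here 3·4 + 2·12 = 36, giving x_1* = 25.
At m' = 1950: x_1* = 162.5. Change: 162.5 − 25 = 137.5.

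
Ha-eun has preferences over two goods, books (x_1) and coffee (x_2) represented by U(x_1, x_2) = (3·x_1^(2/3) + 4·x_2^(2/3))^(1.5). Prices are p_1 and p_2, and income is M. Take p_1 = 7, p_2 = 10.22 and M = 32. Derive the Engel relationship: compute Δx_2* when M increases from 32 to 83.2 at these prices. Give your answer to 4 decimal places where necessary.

MU_x_1 ∝ 3·x_1^(-1/3), MU_x_2 ∝ 4·x_2^(-1/3), so MRS = (3/4)·(x_2/x_1)^(1/3) = p_1/p_2.
Hence x_2/x_1 = ((4/3)·p_1/p_2)^(1/(1/3)), i.e. raised to the 3 power.
Substitute x_2 = (x_2/x_1)·x_1 into the budget: x_1* = M/(p_1 + p_2·(x_2/x_1)).
Numerically x_2/x_1 = 0.761654, so x_1* = 32/(7 + 10.22·0.761654) = 2.1645 and x_2* = 0.761654·2.1645 = 1.6486.
At M' = 83.2: x_2* = 4.2863. Change: 4.2863 − 1.6486 = 2.6377.

Δx_2* = 2.6377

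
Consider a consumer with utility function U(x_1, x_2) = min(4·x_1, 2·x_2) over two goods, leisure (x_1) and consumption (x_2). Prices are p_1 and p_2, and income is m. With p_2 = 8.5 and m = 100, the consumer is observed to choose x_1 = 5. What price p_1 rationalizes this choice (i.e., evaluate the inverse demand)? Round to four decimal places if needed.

With perfect complements, no substitution: consume in ratio x_1:x_2 = 2:4.
Budget: p_1·x_1 + p_2·2·x_1 = m, so (2·p_1 + 4·p_2)·x_1 = 2·m.
Demand: x_1*(p_1,p_2,m) = 2·m/(2·p_1 + 4·p_2), x_2* = 4·m/(2·p_1 + 4·p_2).
Set x_1* = 5 in the demand function and solve for p_1: p_1 = 3.

p_1 = 3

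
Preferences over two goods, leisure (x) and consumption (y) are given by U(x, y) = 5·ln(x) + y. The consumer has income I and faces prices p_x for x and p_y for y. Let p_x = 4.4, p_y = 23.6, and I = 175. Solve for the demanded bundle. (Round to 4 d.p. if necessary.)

Set MRS = p_x/p_y: (5/x)/1 = p_x/p_y.
So x*(p_x,p_y) = 5·p_y/p_x, independent of income; and y* = (I − 5·p_y)/p_y.
At the given prices: x* = 5·23.6/4.4 = 26.8182, and y* = 2.4153.

x* = 26.8182, y* = 2.4153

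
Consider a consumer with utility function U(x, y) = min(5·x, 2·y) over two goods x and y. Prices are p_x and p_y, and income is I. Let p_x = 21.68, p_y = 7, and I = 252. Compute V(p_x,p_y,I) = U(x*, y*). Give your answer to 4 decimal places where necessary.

V = 32.1593

Leontief preferences: the optimum is at the kink where x/2 = y/5, i.e. y = (5/2)·x.
Budget: p_x·x + p_y·(5/2)·x = I, so (2·p_x + 5·p_y)·x = 2·I.
Demand: x*(p_x,p_y,I) = 2·I/(2·p_x + 5·p_y), y* = 5·I/(2·p_x + 5·p_y).
Here 2·21.68 + 5·7 = 78.36, giving x* = 6.4319 and y* = 16.0796.
Utility at the optimum: U(6.4319, 16.0796) = 32.1593.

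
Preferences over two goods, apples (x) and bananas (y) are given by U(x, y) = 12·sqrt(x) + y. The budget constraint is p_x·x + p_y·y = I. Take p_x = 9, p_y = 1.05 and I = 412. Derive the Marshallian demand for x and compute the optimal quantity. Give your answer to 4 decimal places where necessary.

x* = 0.49

Set MRS = p_x/p_y: 6·x^(−1/2) = p_x/p_y.
Thus x* = (6·p_y/p_x)² — independent of I — with the rest of income spent on y.
Plugging in: x* = (6·1.05/9)² = 0.49.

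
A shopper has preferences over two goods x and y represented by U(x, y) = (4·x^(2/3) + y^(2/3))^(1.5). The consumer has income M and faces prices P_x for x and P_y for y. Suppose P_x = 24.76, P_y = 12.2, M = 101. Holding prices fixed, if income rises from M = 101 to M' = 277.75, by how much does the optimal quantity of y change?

MU_x ∝ 4·x^(-1/3), MU_y ∝ y^(-1/3), so MRS = 4·(y/x)^(1/3) = P_x/P_y.
Solve for the ratio: y/x = [(1/4)·P_x/P_y]^(3).
Substitute y = (y/x)·x into the budget: x* = M/(P_x + P_y·(y/x)).
Numerically y/x = 0.130615, so x* = 101/(24.76 + 12.2·0.130615) = 3.8325 and y* = 0.130615·3.8325 = 0.5006.
At M' = 277.75: y* = 1.3766. Change: 1.3766 − 0.5006 = 0.876.

Δy* = 0.876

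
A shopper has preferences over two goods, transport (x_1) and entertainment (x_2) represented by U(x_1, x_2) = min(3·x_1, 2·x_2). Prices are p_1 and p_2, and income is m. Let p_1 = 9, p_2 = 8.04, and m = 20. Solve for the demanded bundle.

x_1* = 0.9497, x_2* = 1.4245

With perfect complements, no substitution: consume in ratio x_1:x_2 = 2:3.
Budget: p_1·x_1 + p_2·(3/2)·x_1 = m, so (2·p_1 + 3·p_2)·x_1 = 2·m.
Demand: x_1*(p_1,p_2,m) = 2·m/(2·p_1 + 3·p_2), x_2* = 3·m/(2·p_1 + 3·p_2).
Here 2·9 + 3·8.04 = 42.12, giving x_1* = 0.9497 and x_2* = 1.4245.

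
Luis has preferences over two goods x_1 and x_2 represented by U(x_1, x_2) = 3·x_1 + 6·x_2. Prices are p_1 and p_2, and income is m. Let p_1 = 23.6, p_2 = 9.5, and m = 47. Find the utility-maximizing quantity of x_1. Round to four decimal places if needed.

x_1* = 0

Linear utility — the consumer picks whichever good has higher MU/price: 3/23.6 = 0.1271 vs 6/9.5 = 0.6316.
x_2 gives more utility per dollar, so spend all income on x_2: x_2* = m/p_2, x_1* = 0.
Numerically: x_1* = 0, x_2* = 4.9474.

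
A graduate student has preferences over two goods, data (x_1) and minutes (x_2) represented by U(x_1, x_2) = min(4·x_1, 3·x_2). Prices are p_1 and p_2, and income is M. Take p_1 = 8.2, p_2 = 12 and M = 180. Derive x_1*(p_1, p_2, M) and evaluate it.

x_1* = 7.438

Leontief preferences: the optimum is at the kink where x_1/3 = x_2/4, i.e. x_2 = (4/3)·x_1.
Budget: p_1·x_1 + p_2·(4/3)·x_1 = M, so (3·p_1 + 4·p_2)·x_1 = 3·M.
Demand: x_1*(p_1,p_2,M) = 3·M/(3·p_1 + 4·p_2), x_2* = 4·M/(3·p_1 + 4·p_2).
Here 3·8.2 + 4·12 = 72.6, giving x_1* = 7.438.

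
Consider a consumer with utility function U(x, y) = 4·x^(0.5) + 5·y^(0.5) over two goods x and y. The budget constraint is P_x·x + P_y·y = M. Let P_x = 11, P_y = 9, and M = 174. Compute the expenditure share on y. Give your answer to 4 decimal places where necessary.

share on y = 0.6563

With the ratio pinned down, the budget gives x* = M/(P_x + P_y·(y/x)) and y* = (y/x)·x*.
Numerically y/x = 2.334105, so x* = 174/(11 + 9·2.334105) = 5.4363 and y* = 2.334105·5.4363 = 12.6889.
Expenditure on y: 9·12.6889 = 114.2005; share = 0.6563.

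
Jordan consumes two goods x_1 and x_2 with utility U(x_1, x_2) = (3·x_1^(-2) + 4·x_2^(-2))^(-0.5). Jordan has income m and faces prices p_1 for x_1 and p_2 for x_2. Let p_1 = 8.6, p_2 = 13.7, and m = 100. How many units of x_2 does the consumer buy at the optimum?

x_2* = 4.3811

MRS = MU_x_1/MU_x_2 = (3/4)·(x_2/x_1)^(3). Set equal to p_1/p_2.
Hence x_2/x_1 = ((4/3)·p_1/p_2)^(1/(3)), i.e. raised to the 1/3 power.
Substitute x_2 = (x_2/x_1)·x_1 into the budget: x_1* = m/(p_1 + p_2·(x_2/x_1)).
Numerically x_2/x_1 = 0.942408, so x_1* = 100/(8.6 + 13.7·0.942408) = 4.6488 and x_2* = 0.942408·4.6488 = 4.3811.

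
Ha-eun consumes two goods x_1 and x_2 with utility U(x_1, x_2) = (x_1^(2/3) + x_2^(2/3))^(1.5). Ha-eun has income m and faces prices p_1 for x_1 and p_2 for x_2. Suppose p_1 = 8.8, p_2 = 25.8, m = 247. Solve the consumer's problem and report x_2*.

x_2* = 0.9977

MU_x_1 ∝ x_1^(-1/3), MU_x_2 ∝ x_2^(-1/3), so MRS = (x_2/x_1)^(1/3) = p_1/p_2.
Solve for the ratio: x_2/x_1 = [p_1/p_2]^(3).
Substitute x_2 = (x_2/x_1)·x_1 into the budget: x_1* = m/(p_1 + p_2·(x_2/x_1)).
Numerically x_2/x_1 = 0.039682, so x_1* = 247/(8.8 + 25.8·0.039682) = 25.1431 and x_2* = 0.039682·25.1431 = 0.9977.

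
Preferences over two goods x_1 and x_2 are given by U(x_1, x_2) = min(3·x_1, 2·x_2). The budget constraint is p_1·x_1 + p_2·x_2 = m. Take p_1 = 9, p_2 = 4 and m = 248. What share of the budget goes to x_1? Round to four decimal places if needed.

share on x_1 = 0.6

Leontief preferences: the optimum is at the kink where x_1/2 = x_2/3, i.e. x_2 = (3/2)·x_1.
Budget: p_1·x_1 + p_2·(3/2)·x_1 = m, so (2·p_1 + 3·p_2)·x_1 = 2·m.
Demand: x_1*(p_1,p_2,m) = 2·m/(2·p_1 + 3·p_2), x_2* = 3·m/(2·p_1 + 3·p_2).
Here 2·9 + 3·4 = 30, giving x_1* = 16.5333 and x_2* = 24.8.
Expenditure on x_1: 9·16.5333 = 148.8; share = 0.6.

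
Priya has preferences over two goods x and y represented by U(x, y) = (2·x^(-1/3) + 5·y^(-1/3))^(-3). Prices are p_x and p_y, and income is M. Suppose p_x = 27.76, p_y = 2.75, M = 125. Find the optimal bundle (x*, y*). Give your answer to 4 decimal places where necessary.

x* = 2.1286, y* = 23.9672

MRS = MU_x/MU_y = (2/5)·(y/x)^(4/3). Set equal to p_x/p_y.
Solve for the ratio: y/x = [(5/2)·p_x/p_y]^(0.75).
With the ratio pinned down, the budget gives x* = M/(p_x + p_y·(y/x)) and y* = (y/x)·x*.
Numerically y/x = 11.259525, so x* = 125/(27.76 + 2.75·11.259525) = 2.1286 and y* = 11.259525·2.1286 = 23.9672.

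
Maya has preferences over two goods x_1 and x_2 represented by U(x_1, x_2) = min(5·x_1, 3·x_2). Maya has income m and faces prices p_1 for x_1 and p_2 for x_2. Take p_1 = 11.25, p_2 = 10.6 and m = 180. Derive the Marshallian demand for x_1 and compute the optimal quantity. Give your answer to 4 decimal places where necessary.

x_1* = 6.2248

With perfect complements, no substitution: consume in ratio x_1:x_2 = 3:5.
Budget: p_1·x_1 + p_2·(5/3)·x_1 = m, so (3·p_1 + 5·p_2)·x_1 = 3·m.
Demand: x_1*(p_1,p_2,m) = 3·m/(3·p_1 + 5·p_2), x_2* = 5·m/(3·p_1 + 5·p_2).
Here 3·11.25 + 5·10.6 = 86.75, giving x_1* = 6.2248.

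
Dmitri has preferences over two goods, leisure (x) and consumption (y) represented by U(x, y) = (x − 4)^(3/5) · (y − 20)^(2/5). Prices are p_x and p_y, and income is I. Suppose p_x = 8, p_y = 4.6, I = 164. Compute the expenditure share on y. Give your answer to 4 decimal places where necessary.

Let x' = x−4, y' = y−20. MRS = (3/2)·y'/x' = p_x/p_y.
After buying the subsistence bundle (4, 20), a share 0.6 of the remaining income goes to x: x* = 4 + 0.6·(I − 4p_x − 20p_y)/p_x.
Discretionary income = 164 − 4·8 − 20·4.6 = 40; x* = 4 + 0.6·40/8 = 7; y* = 20 + 0.4·40/4.6 = 23.4783.
Expenditure on y: 4.6·23.4783 = 108; share = 0.6585.

share on y = 0.6585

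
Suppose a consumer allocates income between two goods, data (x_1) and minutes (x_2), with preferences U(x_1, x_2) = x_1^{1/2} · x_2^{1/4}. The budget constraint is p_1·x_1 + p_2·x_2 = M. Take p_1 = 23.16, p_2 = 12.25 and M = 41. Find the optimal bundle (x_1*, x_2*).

MU_x_1/MU_x_2 = (0.5·x_2)/(0.25·x_1); tangency sets this equal to p_1/p_2.
So 0.5·p_2·x_2 = 0.25·p_1·x_1; combined with the budget, a share 2/3 of income goes to x_1.
Demand: x_1*(p_1,p_2,M) = 2/3·M/p_1 and x_2* = 1/3·M/p_2.
At p_1=23.16, p_2=12.25, M=41: x_1* = 2/3·41/23.16 = 1.1802, x_2* = 1.1156.

x_1* = 1.1802, x_2* = 1.1156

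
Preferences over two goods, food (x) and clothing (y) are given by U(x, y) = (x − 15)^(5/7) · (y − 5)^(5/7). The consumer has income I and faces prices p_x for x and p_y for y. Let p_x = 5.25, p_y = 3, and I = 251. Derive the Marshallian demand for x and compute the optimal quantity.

This is Cobb-Douglas in (x−15, y−5): tangency gives 5/7·p_y·(y−5) = 5/7·p_x·(x−15).
Substituting into the budget: x* = 15 + 0.5·(I − 15·p_x − 5·p_y)/p_x, and y* = 5 + 0.5·(…)/p_y.
Discretionary income = 251 − 15·5.25 − 5·3 = 157.25; x* = 15 + 0.5·157.25/5.25 = 29.9762.

x* = 29.9762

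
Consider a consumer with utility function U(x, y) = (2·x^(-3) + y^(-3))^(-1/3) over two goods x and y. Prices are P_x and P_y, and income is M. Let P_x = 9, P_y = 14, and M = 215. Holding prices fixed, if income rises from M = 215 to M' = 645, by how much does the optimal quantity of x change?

Δx* = 22.0045

MRS = MU_x/MU_y = 2·(y/x)^(4). Set equal to P_x/P_y.
Hence y/x = ((1/2)·P_x/P_y)^(1/(4)), i.e. raised to the 0.25 power.
Substitute y = (y/x)·x into the budget: x* = M/(P_x + P_y·(y/x)).
Numerically y/x = 0.752959, so x* = 215/(9 + 14·0.752959) = 11.0023.
At M' = 645: x* = 33.0068. Change: 33.0068 − 11.0023 = 22.0045.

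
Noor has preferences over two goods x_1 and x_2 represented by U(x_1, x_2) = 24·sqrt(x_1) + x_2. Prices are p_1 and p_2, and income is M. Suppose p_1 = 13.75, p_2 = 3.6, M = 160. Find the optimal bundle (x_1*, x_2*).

x_1* = 9.871, x_2* = 6.7426

Set MRS = p_1/p_2: 12·x_1^(−1/2) = p_1/p_2.
Thus x_1* = (12·p_2/p_1)² — independent of M — with the rest of income spent on x_2.
Plugging in: x_1* = (12·3.6/13.75)² = 9.871, x_2* = 6.7426.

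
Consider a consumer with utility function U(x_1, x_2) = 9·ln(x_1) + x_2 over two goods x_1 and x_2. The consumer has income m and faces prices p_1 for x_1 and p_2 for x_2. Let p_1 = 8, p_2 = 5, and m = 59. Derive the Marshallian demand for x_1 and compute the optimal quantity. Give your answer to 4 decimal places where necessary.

Set MRS = p_1/p_2: (9/x_1)/1 = p_1/p_2.
So x_1*(p_1,p_2) = 9·p_2/p_1, independent of income; and x_2* = (m − 9·p_2)/p_2.
At the given prices: x_1* = 9·5/8 = 5.625.

x_1* = 5.625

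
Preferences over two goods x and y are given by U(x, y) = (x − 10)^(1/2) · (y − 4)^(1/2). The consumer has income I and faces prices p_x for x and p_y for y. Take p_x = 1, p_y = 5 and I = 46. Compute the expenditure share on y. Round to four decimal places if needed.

Substituting into the budget: x* = 10 + 0.5·(I − 10·p_x − 4·p_y)/p_x, and y* = 4 + 0.5·(…)/p_y.
Discretionary income = 46 − 10·1 − 4·5 = 16; x* = 10 + 0.5·16/1 = 18; y* = 4 + 0.5·16/5 = 5.6.
Expenditure on y: 5·5.6 = 28; share = 0.6087.

share on y = 0.6087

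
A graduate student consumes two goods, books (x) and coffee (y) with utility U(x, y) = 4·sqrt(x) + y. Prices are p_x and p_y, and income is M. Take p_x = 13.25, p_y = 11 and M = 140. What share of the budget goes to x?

share on x = 0.2609

Set MRS = p_x/p_y: 2·x^(−1/2) = p_x/p_y.
Solve: √x = 2·p_y/p_x, so x*(p_x,p_y) = (2·p_y/p_x)², and y* = (M − p_x·x*)/p_y.
Plugging in: x* = (2·11/13.25)² = 2.7569, y* = 9.4065.
Expenditure on x: 13.25·2.7569 = 36.5283; share = 0.2609.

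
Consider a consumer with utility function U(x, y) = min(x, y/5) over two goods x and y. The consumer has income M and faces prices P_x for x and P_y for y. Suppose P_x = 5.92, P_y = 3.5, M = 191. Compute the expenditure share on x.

With perfect complements, no substitution: consume in ratio x:y = 1:5.
Budget: P_x·x + P_y·5·x = M, so (P_x + 5·P_y)·x = M.
Demand: x*(P_x,P_y,M) = M/(P_x + 5·P_y), y* = 5·M/(P_x + 5·P_y).
Here 5.92 + 5·3.5 = 23.42, giving x* = 8.1554 and y* = 40.7771.
Expenditure on x: 5.92·8.1554 = 48.2801; share = 0.2528.

share on x = 0.2528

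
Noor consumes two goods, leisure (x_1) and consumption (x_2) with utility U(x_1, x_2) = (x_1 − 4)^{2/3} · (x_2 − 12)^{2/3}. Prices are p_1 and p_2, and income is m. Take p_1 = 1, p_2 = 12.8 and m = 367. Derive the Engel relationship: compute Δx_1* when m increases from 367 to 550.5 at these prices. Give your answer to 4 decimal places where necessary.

Substituting into the budget: x_1* = 4 + 0.5·(m − 4·p_1 − 12·p_2)/p_1, and x_2* = 12 + 0.5·(…)/p_2.
Discretionary income = 367 − 4·1 − 12·12.8 = 209.4; x_1* = 4 + 0.5·209.4/1 = 108.7.
At m' = 550.5: x_1* = 200.45. Change: 200.45 − 108.7 = 91.75.

Δx_1* = 91.75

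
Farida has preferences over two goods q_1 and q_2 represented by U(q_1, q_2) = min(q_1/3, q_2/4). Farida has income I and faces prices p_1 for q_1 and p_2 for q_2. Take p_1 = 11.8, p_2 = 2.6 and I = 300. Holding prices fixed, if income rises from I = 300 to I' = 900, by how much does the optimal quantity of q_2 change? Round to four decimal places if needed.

Leontief preferences: the optimum is at the kink where q_1/3 = q_2/4, i.e. q_2 = (4/3)·q_1.
Budget: p_1·q_1 + p_2·(4/3)·q_1 = I, so (3·p_1 + 4·p_2)·q_1 = 3·I.
Demand: q_1*(p_1,p_2,I) = 3·I/(3·p_1 + 4·p_2), q_2* = 4·I/(3·p_1 + 4·p_2).
Here 3·11.8 + 4·2.6 = 45.8, giving q_2* = 26.2009.
At I' = 900: q_2* = 78.6026. Change: 78.6026 − 26.2009 = 52.4017.

Δq_2* = 52.4017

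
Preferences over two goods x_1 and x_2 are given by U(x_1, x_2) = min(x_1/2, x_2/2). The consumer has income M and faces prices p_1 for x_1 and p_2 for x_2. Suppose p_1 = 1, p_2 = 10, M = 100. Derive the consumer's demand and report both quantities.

Leontief preferences: the optimum is at the kink where x_1/2 = x_2/2, i.e. x_2 = x_1.
Budget: p_1·x_1 + p_2·x_1 = M, so (2·p_1 + 2·p_2)·x_1 = 2·M.
Demand: x_1*(p_1,p_2,M) = 2·M/(2·p_1 + 2·p_2), x_2* = 2·M/(2·p_1 + 2·p_2).
Here 2·1 + 2·10 = 22, giving x_1* = 9.0909 and x_2* = 9.0909.

x_1* = 9.0909, x_2* = 9.0909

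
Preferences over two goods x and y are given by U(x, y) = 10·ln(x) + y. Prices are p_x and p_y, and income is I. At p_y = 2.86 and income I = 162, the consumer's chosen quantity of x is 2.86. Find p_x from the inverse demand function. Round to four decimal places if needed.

MU_x = 10/x, MU_y = 1. Tangency: 10/x = p_x/p_y.
So x*(p_x,p_y) = 10·p_y/p_x, independent of income; and y* = (I − 10·p_y)/p_y.
Set x* = 2.86 in the demand function and solve for p_x: p_x = 10.

p_x = 10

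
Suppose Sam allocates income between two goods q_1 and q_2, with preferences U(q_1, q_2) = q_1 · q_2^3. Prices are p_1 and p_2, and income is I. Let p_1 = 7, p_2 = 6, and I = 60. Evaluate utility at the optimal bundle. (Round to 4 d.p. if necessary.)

V = 904.0179

The MRS is (1/3)·q_2/q_1. Set MRS = p_1/p_2.
Rearranging, p_2·q_2 = 3·p_1·q_1. Substituting into the budget gives p_1·q_1·(1 + 3) = I.
Demand: q_1*(p_1,p_2,I) = 0.25·I/p_1 and q_2* = 0.75·I/p_2.
At p_1=7, p_2=6, I=60: q_1* = 0.25·60/7 = 2.1429, q_2* = 7.5.
Utility at the optimum: U(2.1429, 7.5) = 904.0179.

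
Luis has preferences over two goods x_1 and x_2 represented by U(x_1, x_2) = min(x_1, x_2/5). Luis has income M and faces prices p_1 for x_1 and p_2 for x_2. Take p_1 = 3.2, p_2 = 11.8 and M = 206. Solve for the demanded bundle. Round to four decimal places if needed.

x_1* = 3.3119, x_2* = 16.5595

Demand: x_1*(p_1,p_2,M) = M/(p_1 + 5·p_2), x_2* = 5·M/(p_1 + 5·p_2).
Here 3.2 + 5·11.8 = 62.2, giving x_1* = 3.3119 and x_2* = 16.5595.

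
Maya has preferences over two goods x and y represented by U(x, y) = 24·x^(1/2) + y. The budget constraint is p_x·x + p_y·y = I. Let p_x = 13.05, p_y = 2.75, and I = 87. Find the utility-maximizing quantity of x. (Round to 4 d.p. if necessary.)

Set MRS = p_x/p_y: 12·x^(−1/2) = p_x/p_y.
Thus x* = (12·p_y/p_x)² — independent of I — with the rest of income spent on y.
Plugging in: x* = (12·2.75/13.05)² = 6.3945.

x* = 6.3945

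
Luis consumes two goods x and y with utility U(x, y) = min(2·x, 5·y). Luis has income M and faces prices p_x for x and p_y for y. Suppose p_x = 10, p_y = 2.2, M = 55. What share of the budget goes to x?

With perfect complements, no substitution: consume in ratio x:y = 5:2.
Budget: p_x·x + p_y·(2/5)·x = M, so (5·p_x + 2·p_y)·x = 5·M.
Demand: x*(p_x,p_y,M) = 5·M/(5·p_x + 2·p_y), y* = 2·M/(5·p_x + 2·p_y).
Here 5·10 + 2·2.2 = 54.4, giving x* = 5.0551 and y* = 2.0221.
Expenditure on x: 10·5.0551 = 50.5515; share = 0.9191.

share on x = 0.9191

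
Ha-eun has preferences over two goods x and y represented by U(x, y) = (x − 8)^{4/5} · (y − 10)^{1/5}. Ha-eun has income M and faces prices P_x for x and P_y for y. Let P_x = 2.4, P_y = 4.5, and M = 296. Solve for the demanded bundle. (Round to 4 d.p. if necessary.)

This is Cobb-Douglas in (x−8, y−10): tangency gives 0.8·P_y·(y−10) = 0.2·P_x·(x−8).
Substituting into the budget: x* = 8 + 0.8·(M − 8·P_x − 10·P_y)/P_x, and y* = 10 + 0.2·(…)/P_y.
Discretionary income = 296 − 8·2.4 − 10·4.5 = 231.8; x* = 8 + 0.8·231.8/2.4 = 85.2667; y* = 10 + 0.2·231.8/4.5 = 20.3022.

x* = 85.2667, y* = 20.3022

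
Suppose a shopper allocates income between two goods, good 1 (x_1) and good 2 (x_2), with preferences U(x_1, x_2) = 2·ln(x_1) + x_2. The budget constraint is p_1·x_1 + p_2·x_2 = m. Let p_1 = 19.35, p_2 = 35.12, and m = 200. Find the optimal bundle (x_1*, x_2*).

Set MRS = p_1/p_2: (2/x_1)/1 = p_1/p_2.
So x_1*(p_1,p_2) = 2·p_2/p_1, independent of income; and x_2* = (m − 2·p_2)/p_2.
At the given prices: x_1* = 2·35.12/19.35 = 3.63, and x_2* = 3.6948.

x_1* = 3.63, x_2* = 3.6948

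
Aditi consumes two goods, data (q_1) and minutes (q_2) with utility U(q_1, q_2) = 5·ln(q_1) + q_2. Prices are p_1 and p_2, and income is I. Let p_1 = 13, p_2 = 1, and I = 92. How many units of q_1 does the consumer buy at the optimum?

q_1* = 0.3846

MU_q_1 = 5/q_1, MU_q_2 = 1. Tangency: 5/q_1 = p_1/p_2.
So q_1*(p_1,p_2) = 5·p_2/p_1, independent of income; and q_2* = (I − 5·p_2)/p_2.
At the given prices: q_1* = 5·1/13 = 0.3846.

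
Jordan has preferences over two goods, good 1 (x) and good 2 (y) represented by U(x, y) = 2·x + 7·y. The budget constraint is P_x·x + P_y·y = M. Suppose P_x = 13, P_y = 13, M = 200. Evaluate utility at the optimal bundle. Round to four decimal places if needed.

Linear utility — the consumer picks whichever good has higher MU/price: 2/13 = 0.1538 vs 7/13 = 0.5385.
y gives more utility per dollar, so spend all income on y: y* = M/P_y, x* = 0.
Numerically: x* = 0, y* = 15.3846.
Utility at the optimum: U(0, 15.3846) = 107.6923.

V = 107.6923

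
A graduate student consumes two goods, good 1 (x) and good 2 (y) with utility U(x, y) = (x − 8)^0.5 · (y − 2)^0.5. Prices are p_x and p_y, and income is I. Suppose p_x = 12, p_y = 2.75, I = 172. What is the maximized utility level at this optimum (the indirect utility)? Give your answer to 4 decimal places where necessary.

MRS = (y−2)/(x−8). Tangency with p_x/p_y gives y−2 = (p_x/p_y)·(x−8).
After buying the subsistence bundle (8, 2), a share 0.5 of the remaining income goes to x: x* = 8 + 0.5·(I − 8p_x − 2p_y)/p_x.
Discretionary income = 172 − 8·12 − 2·2.75 = 70.5; x* = 8 + 0.5·70.5/12 = 10.9375; y* = 2 + 0.5·70.5/2.75 = 14.8182.
Utility at the optimum: U(10.9375, 14.8182) = 6.1362.

V = 6.1362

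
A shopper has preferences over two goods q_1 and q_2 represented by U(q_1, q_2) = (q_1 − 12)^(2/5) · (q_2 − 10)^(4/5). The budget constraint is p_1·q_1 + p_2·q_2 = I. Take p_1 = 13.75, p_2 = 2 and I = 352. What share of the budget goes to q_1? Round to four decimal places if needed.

share on q_1 = 0.6269

MRS = (1/2)·(q_2−10)/(q_1−12). Tangency with p_1/p_2 gives q_2−10 = 2·(p_1/p_2)·(q_1−12).
After buying the subsistence bundle (12, 10), a share 1/3 of the remaining income goes to q_1: q_1* = 12 + 1/3·(I − 12p_1 − 10p_2)/p_1.
Discretionary income = 352 − 12·13.75 − 10·2 = 167; q_1* = 12 + 1/3·167/13.75 = 16.0485; q_2* = 10 + 2/3·167/2 = 65.6667.
Expenditure on q_1: 13.75·16.0485 = 220.6667; share = 0.6269.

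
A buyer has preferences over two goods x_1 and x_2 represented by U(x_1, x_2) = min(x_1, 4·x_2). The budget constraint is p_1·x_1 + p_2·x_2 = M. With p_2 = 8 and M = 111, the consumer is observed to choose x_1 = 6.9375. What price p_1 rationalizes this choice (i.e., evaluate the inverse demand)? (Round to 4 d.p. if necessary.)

With perfect complements, no substitution: consume in ratio x_1:x_2 = 4:1.
Budget: p_1·x_1 + p_2·(1/4)·x_1 = M, so (4·p_1 + p_2)·x_1 = 4·M.
Demand: x_1*(p_1,p_2,M) = 4·M/(4·p_1 + p_2), x_2* = M/(4·p_1 + p_2).
Set x_1* = 6.9375 in the demand function and solve for p_1: p_1 = 14.

p_1 = 14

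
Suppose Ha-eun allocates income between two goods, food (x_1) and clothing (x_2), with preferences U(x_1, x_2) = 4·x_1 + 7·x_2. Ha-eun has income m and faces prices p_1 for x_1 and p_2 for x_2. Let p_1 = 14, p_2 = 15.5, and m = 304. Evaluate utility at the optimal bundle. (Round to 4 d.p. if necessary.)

Perfect substitutes: compare marginal utility per dollar. 4/p_1 vs 7/p_2 → 0.2857 vs 0.4516.
x_2 gives more utility per dollar, so spend all income on x_2: x_2* = m/p_2, x_1* = 0.
Numerically: x_1* = 0, x_2* = 19.6129.
Utility at the optimum: U(0, 19.6129) = 137.2903.

V = 137.2903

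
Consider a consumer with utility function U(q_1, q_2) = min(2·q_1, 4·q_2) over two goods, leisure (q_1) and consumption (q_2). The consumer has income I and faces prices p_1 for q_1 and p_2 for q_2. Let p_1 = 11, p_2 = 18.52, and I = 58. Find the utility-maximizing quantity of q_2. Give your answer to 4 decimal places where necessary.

q_2* = 1.4314

With perfect complements, no substitution: consume in ratio q_1:q_2 = 4:2.
Budget: p_1·q_1 + p_2·(1/2)·q_1 = I, so (4·p_1 + 2·p_2)·q_1 = 4·I.
Demand: q_1*(p_1,p_2,I) = 4·I/(4·p_1 + 2·p_2), q_2* = 2·I/(4·p_1 + 2·p_2).
Here 4·11 + 2·18.52 = 81.04, giving q_2* = 1.4314.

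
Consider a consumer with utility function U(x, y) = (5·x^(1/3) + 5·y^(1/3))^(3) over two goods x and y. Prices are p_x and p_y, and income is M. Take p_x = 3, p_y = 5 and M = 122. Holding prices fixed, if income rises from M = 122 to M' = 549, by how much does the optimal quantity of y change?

Δy* = 37.2764

From the CES first-order condition, (y/x)^(2/3) = p_x/p_y.
Hence y/x = (p_x/p_y)^(1/(2/3)), i.e. raised to the 1.5 power.
Substitute y = (y/x)·x into the budget: x* = M/(p_x + p_y·(y/x)).
Numerically y/x = 0.464758, so x* = 122/(3 + 5·0.464758) = 22.916 and y* = 0.464758·22.916 = 10.6504.
At M' = 549: y* = 47.9268. Change: 47.9268 − 10.6504 = 37.2764.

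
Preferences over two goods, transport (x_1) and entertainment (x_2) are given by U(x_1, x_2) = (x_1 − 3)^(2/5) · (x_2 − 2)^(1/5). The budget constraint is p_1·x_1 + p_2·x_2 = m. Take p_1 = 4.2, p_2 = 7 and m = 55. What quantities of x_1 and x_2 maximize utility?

MRS = 2·(x_2−2)/(x_1−3). Tangency with p_1/p_2 gives x_2−2 = (1/2)·(p_1/p_2)·(x_1−3).
Substituting into the budget: x_1* = 3 + 2/3·(m − 3·p_1 − 2·p_2)/p_1, and x_2* = 2 + 1/3·(…)/p_2.
Discretionary income = 55 − 3·4.2 − 2·7 = 28.4; x_1* = 3 + 2/3·28.4/4.2 = 7.5079; x_2* = 2 + 1/3·28.4/7 = 3.3524.

x_1* = 7.5079, x_2* = 3.3524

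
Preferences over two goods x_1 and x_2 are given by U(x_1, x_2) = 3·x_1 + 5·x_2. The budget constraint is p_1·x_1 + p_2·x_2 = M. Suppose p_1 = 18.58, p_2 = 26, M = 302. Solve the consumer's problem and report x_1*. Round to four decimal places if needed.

x_2 gives more utility per dollar, so spend all income on x_2: x_2* = M/p_2, x_1* = 0.
Numerically: x_1* = 0, x_2* = 11.6154.

x_1* = 0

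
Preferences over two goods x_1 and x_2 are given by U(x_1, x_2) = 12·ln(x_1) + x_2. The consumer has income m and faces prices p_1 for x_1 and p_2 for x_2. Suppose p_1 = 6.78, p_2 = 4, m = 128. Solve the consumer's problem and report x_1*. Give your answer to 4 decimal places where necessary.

x_1* = 7.0796

Set MRS = p_1/p_2: (12/x_1)/1 = p_1/p_2.
So x_1*(p_1,p_2) = 12·p_2/p_1, independent of income; and x_2* = (m − 12·p_2)/p_2.
At the given prices: x_1* = 12·4/6.78 = 7.0796.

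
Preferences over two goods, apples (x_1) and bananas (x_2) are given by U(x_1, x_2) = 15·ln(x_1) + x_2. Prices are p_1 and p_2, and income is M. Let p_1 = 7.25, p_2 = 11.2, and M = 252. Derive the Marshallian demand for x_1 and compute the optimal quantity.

x_1* = 23.1724

Set MRS = p_1/p_2: (15/x_1)/1 = p_1/p_2.
So x_1*(p_1,p_2) = 15·p_2/p_1, independent of income; and x_2* = (M − 15·p_2)/p_2.
At the given prices: x_1* = 15·11.2/7.25 = 23.1724.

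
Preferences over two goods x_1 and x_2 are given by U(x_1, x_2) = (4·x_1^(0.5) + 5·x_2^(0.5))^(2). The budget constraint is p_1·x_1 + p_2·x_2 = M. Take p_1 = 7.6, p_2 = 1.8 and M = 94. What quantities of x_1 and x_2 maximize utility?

Numerically x_2/x_1 = 27.854938, so x_1* = 94/(7.6 + 1.8·27.854938) = 1.628 and x_2* = 27.854938·1.628 = 45.3484.

x_1* = 1.628, x_2* = 45.3484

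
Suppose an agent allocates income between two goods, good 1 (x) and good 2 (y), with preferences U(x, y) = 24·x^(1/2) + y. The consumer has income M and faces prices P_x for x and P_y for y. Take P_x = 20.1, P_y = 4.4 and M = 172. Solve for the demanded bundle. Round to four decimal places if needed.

Set MRS = P_x/P_y: 12·x^(−1/2) = P_x/P_y.
Thus x* = (12·P_y/P_x)² — independent of M — with the rest of income spent on y.
Plugging in: x* = (12·4.4/20.1)² = 6.9004, y* = 7.5685.

x* = 6.9004, y* = 7.5685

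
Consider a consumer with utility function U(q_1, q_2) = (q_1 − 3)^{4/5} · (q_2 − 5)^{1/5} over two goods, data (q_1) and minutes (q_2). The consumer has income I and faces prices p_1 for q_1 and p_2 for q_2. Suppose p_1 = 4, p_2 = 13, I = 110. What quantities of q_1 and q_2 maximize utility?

q_1* = 9.6, q_2* = 5.5077

MRS = 4·(q_2−5)/(q_1−3). Tangency with p_1/p_2 gives q_2−5 = (1/4)·(p_1/p_2)·(q_1−3).
Substituting into the budget: q_1* = 3 + 0.8·(I − 3·p_1 − 5·p_2)/p_1, and q_2* = 5 + 0.2·(…)/p_2.
Discretionary income = 110 − 3·4 − 5·13 = 33; q_1* = 3 + 0.8·33/4 = 9.6; q_2* = 5 + 0.2·33/13 = 5.5077.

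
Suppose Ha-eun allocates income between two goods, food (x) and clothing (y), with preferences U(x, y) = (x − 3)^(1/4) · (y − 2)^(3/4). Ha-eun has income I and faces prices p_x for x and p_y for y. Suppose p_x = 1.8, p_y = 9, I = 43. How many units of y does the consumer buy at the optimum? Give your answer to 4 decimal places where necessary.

Let x' = x−3, y' = y−2. MRS = (1/3)·y'/x' = p_x/p_y.
Substituting into the budget: x* = 3 + 0.25·(I − 3·p_x − 2·p_y)/p_x, and y* = 2 + 0.75·(…)/p_y.
Discretionary income = 43 − 3·1.8 − 2·9 = 19.6; y* = 2 + 0.75·19.6/9 = 3.6333.

y* = 3.6333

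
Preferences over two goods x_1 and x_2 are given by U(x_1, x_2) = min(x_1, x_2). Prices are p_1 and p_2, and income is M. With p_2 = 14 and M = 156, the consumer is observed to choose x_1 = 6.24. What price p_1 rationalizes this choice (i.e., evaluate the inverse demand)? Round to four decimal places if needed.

With perfect complements, no substitution: consume in ratio x_1:x_2 = 1:1.
Budget: p_1·x_1 + p_2·x_1 = M, so (p_1 + p_2)·x_1 = M.
Demand: x_1*(p_1,p_2,M) = M/(p_1 + p_2), x_2* = M/(p_1 + p_2).
Set x_1* = 6.24 in the demand function and solve for p_1: p_1 = 11.

p_1 = 11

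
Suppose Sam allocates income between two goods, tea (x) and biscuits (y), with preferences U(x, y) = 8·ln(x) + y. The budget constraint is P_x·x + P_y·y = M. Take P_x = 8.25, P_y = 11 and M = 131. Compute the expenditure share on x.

MU_x = 8/x, MU_y = 1. Tangency: 8/x = P_x/P_y.
So x*(P_x,P_y) = 8·P_y/P_x, independent of income; and y* = (M − 8·P_y)/P_y.
At the given prices: x* = 8·11/8.25 = 10.6667, and y* = 3.9091.
Expenditure on x: 8.25·10.6667 = 88; share = 0.6718.

share on x = 0.6718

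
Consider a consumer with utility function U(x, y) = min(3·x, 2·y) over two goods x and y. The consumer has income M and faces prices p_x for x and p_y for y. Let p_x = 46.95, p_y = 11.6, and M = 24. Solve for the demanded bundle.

Leontief preferences: the optimum is at the kink where x/2 = y/3, i.e. y = (3/2)·x.
Budget: p_x·x + p_y·(3/2)·x = M, so (2·p_x + 3·p_y)·x = 2·M.
Demand: x*(p_x,p_y,M) = 2·M/(2·p_x + 3·p_y), y* = 3·M/(2·p_x + 3·p_y).
Here 2·46.95 + 3·11.6 = 128.7, giving x* = 0.373 and y* = 0.5594.

x* = 0.373, y* = 0.5594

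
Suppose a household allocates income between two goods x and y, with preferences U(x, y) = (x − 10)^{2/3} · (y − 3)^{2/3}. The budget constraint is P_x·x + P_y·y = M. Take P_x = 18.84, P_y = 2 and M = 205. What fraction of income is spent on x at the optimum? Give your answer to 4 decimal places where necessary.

After buying the subsistence bundle (10, 3), a share 0.5 of the remaining income goes to x: x* = 10 + 0.5·(M − 10P_x − 3P_y)/P_x.
Discretionary income = 205 − 10·18.84 − 3·2 = 10.6; x* = 10 + 0.5·10.6/18.84 = 10.2813; y* = 3 + 0.5·10.6/2 = 5.65.
Expenditure on x: 18.84·10.2813 = 193.7; share = 0.9449.

share on x = 0.9449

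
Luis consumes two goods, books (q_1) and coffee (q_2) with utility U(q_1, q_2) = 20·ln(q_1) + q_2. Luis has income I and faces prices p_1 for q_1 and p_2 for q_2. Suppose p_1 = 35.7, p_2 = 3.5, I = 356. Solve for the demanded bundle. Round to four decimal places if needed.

q_1* = 1.9608, q_2* = 81.7143

Set MRS = p_1/p_2: (20/q_1)/1 = p_1/p_2.
So q_1*(p_1,p_2) = 20·p_2/p_1, independent of income; and q_2* = (I − 20·p_2)/p_2.
At the given prices: q_1* = 20·3.5/35.7 = 1.9608, and q_2* = 81.7143.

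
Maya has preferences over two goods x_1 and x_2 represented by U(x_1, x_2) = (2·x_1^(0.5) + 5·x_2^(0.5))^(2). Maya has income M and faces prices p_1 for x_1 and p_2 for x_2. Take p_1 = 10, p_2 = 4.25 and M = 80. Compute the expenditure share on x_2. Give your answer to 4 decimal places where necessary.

From the CES first-order condition, (2/5)·(x_2/x_1)^(0.5) = p_1/p_2.
Hence x_2/x_1 = ((5/2)·p_1/p_2)^(1/(0.5)), i.e. raised to the 2 power.
Substitute x_2 = (x_2/x_1)·x_1 into the budget: x_1* = M/(p_1 + p_2·(x_2/x_1)).
Numerically x_2/x_1 = 34.602076, so x_1* = 80/(10 + 4.25·34.602076) = 0.5094 and x_2* = 34.602076·0.5094 = 17.625.
Expenditure on x_2: 4.25·17.625 = 74.9064; share = 0.9363.

share on x_2 = 0.9363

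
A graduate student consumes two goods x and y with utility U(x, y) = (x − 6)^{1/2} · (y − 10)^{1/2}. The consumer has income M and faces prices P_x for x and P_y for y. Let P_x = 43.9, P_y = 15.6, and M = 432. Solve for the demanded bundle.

x* = 6.1435, y* = 10.4038

After buying the subsistence bundle (6, 10), a share 0.5 of the remaining income goes to x: x* = 6 + 0.5·(M − 6P_x − 10P_y)/P_x.
Discretionary income = 432 − 6·43.9 − 10·15.6 = 12.6; x* = 6 + 0.5·12.6/43.9 = 6.1435; y* = 10 + 0.5·12.6/15.6 = 10.4038.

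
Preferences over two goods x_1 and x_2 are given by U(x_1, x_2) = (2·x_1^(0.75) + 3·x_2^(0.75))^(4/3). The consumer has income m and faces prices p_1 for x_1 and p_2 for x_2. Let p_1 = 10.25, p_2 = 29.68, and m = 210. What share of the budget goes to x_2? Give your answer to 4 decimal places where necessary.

share on x_2 = 0.1725

MRS = MU_x_1/MU_x_2 = (2/3)·(x_2/x_1)^(0.25). Set equal to p_1/p_2.
Solve for the ratio: x_2/x_1 = [(3/2)·p_1/p_2]^(4).
Substitute x_2 = (x_2/x_1)·x_1 into the budget: x_1* = m/(p_1 + p_2·(x_2/x_1)).
Numerically x_2/x_1 = 0.072012, so x_1* = 210/(10.25 + 29.68·0.072012) = 16.9528 and x_2* = 0.072012·16.9528 = 1.2208.
Expenditure on x_2: 29.68·1.2208 = 36.2335; share = 0.1725.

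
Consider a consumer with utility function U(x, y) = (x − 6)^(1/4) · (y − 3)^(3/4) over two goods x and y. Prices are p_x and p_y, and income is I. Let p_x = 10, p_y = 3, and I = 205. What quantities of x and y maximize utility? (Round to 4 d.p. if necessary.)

After buying the subsistence bundle (6, 3), a share 0.25 of the remaining income goes to x: x* = 6 + 0.25·(I − 6p_x − 3p_y)/p_x.
Discretionary income = 205 − 6·10 − 3·3 = 136; x* = 6 + 0.25·136/10 = 9.4; y* = 3 + 0.75·136/3 = 37.

x* = 9.4, y* = 37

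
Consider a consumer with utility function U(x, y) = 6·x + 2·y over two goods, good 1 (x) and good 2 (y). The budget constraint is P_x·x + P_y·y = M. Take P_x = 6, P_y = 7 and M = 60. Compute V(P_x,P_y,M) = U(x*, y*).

V = 60

Perfect substitutes: compare marginal utility per dollar. 6/P_x vs 2/P_y → 1 vs 0.2857.
x gives more utility per dollar, so spend all income on x: x* = M/P_x, y* = 0.
Numerically: x* = 10, y* = 0.
Utility at the optimum: U(10, 0) = 60.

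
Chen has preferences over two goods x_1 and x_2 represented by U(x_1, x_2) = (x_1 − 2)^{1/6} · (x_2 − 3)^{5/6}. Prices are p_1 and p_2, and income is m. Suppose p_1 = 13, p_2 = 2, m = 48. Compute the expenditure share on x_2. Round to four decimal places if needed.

Substituting into the budget: x_1* = 2 + 1/6·(m − 2·p_1 − 3·p_2)/p_1, and x_2* = 3 + 5/6·(…)/p_2.
Discretionary income = 48 − 2·13 − 3·2 = 16; x_1* = 2 + 1/6·16/13 = 2.2051; x_2* = 3 + 5/6·16/2 = 9.6667.
Expenditure on x_2: 2·9.6667 = 19.3333; share = 0.4028.

share on x_2 = 0.4028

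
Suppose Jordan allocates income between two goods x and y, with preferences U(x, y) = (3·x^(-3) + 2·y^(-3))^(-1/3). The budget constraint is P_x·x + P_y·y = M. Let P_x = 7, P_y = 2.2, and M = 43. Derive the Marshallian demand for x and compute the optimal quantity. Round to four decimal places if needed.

x* = 4.4536

MRS = MU_x/MU_y = (3/2)·(y/x)^(4). Set equal to P_x/P_y.
Solve for the ratio: y/x = [(2/3)·P_x/P_y]^(0.25).
With the ratio pinned down, the budget gives x* = M/(P_x + P_y·(y/x)) and y* = (y/x)·x*.
Numerically y/x = 1.20683, so x* = 43/(7 + 2.2·1.20683) = 4.4536.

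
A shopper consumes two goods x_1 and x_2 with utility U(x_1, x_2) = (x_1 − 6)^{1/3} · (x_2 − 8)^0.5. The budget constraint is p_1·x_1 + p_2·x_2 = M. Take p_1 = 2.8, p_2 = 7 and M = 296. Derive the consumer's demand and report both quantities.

x_1* = 37.8857, x_2* = 27.1314

Let x_1' = x_1−6, x_2' = x_2−8. MRS = (2/3)·x_2'/x_1' = p_1/p_2.
After buying the subsistence bundle (6, 8), a share 0.4 of the remaining income goes to x_1: x_1* = 6 + 0.4·(M − 6p_1 − 8p_2)/p_1.
Discretionary income = 296 − 6·2.8 − 8·7 = 223.2; x_1* = 6 + 0.4·223.2/2.8 = 37.8857; x_2* = 8 + 0.6·223.2/7 = 27.1314.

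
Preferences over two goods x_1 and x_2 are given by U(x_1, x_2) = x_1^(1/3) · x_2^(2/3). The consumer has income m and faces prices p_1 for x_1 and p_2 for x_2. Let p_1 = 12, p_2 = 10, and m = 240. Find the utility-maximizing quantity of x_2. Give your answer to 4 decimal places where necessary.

x_2* = 16

The MRS is (1/2)·x_2/x_1. Set MRS = p_1/p_2.
Rearranging, p_2·x_2 = 2·p_1·x_1. Substituting into the budget gives p_1·x_1·(1 + 2) = m.
Demand: x_1*(p_1,p_2,m) = 1/3·m/p_1 and x_2* = 2/3·m/p_2.
At p_1=12, p_2=10, m=240: x_2* = 2/3·240/10 = 16.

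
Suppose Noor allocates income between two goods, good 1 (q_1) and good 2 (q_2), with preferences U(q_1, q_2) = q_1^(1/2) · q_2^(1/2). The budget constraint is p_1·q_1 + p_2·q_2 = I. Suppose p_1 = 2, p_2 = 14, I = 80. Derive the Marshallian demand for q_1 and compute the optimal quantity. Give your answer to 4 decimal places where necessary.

MU_q_1/MU_q_2 = (0.5·q_2)/(0.5·q_1); tangency sets this equal to p_1/p_2.
So 0.5·p_2·q_2 = 0.5·p_1·q_1; combined with the budget, a share 0.5 of income goes to q_1.
Demand: q_1*(p_1,p_2,I) = 0.5·I/p_1 and q_2* = 0.5·I/p_2.
At p_1=2, p_2=14, I=80: q_1* = 0.5·80/2 = 20.

q_1* = 20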